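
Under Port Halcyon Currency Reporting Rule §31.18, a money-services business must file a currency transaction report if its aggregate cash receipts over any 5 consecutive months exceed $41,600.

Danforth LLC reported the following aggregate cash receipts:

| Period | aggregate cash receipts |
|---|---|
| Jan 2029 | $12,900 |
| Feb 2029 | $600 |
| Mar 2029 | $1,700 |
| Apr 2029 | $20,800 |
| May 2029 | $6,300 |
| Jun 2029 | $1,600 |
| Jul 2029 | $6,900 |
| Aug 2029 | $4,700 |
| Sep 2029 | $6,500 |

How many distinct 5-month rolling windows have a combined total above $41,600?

Jan 2029–May 2029: $12,900 + $600 + $1,700 + $20,800 + $6,300 = $42,300 (over)
Feb 2029–Jun 2029: $600 + $1,700 + $20,800 + $6,300 + $1,600 = $31,000 (under)
Mar 2029–Jul 2029: $1,700 + $20,800 + $6,300 + $1,600 + $6,900 = $37,300 (under)
Apr 2029–Aug 2029: $20,800 + $6,300 + $1,600 + $6,900 + $4,700 = $40,300 (under)
May 2029–Sep 2029: $6,300 + $1,600 + $6,900 + $4,700 + $6,500 = $26,000 (under)
1 window exceeds the threshold.

1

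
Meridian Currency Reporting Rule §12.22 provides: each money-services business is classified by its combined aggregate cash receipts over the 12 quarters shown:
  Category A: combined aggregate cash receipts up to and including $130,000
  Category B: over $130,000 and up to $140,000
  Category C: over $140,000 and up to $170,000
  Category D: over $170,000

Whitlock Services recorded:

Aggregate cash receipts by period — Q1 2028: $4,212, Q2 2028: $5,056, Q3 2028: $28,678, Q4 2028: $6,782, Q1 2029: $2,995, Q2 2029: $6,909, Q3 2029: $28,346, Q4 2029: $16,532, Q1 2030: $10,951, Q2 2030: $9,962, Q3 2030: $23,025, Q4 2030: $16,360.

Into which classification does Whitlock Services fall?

Combined aggregate cash receipts: $4,212 + $5,056 + $28,678 + $6,782 + $2,995 + $6,909 + $28,346 + $16,532 + $10,951 + $9,962 + $23,025 + $16,360 = $159,808.
$140,000 < $159,808 ≤ $170,000, so Category C applies.

Category C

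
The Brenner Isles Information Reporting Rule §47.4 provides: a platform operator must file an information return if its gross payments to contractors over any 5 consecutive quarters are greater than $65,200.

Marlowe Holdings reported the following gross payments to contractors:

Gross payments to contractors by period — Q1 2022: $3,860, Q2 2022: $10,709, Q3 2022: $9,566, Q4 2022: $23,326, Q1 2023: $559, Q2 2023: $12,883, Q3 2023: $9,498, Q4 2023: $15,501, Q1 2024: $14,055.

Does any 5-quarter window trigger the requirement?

Q1 2022–Q1 2023: $3,860 + $10,709 + $9,566 + $23,326 + $559 = $48,020 (under)
Q2 2022–Q2 2023: $10,709 + $9,566 + $23,326 + $559 + $12,883 = $57,043 (under)
Q3 2022–Q3 2023: $9,566 + $23,326 + $559 + $12,883 + $9,498 = $55,832 (under)
Q4 2022–Q4 2023: $23,326 + $559 + $12,883 + $9,498 + $15,501 = $61,767 (under)
Q1 2023–Q1 2024: $559 + $12,883 + $9,498 + $15,501 + $14,055 = $52,496 (under)
No window exceeds $65,200.

No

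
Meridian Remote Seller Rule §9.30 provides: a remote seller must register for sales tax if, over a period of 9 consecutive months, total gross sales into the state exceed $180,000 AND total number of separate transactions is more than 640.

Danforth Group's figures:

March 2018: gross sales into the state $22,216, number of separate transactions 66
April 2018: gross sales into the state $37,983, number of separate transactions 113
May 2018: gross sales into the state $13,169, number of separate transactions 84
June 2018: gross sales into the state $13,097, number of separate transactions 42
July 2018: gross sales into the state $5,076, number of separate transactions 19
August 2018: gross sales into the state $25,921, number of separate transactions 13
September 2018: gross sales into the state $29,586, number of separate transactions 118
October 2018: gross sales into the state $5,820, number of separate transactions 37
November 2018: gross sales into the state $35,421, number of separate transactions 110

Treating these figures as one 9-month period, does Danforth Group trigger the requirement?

No

Total gross sales into the state: $22,216 + $37,983 + $13,169 + $13,097 + $5,076 + $25,921 + $29,586 + $5,820 + $35,421 = $188,289 (> $180,000).
Total number of separate transactions: 66 + 113 + 84 + 42 + 19 + 13 + 118 + 37 + 110 = 602 (≤ 640).
The test is 'and': the rule requires both, and at least one is not exceeded.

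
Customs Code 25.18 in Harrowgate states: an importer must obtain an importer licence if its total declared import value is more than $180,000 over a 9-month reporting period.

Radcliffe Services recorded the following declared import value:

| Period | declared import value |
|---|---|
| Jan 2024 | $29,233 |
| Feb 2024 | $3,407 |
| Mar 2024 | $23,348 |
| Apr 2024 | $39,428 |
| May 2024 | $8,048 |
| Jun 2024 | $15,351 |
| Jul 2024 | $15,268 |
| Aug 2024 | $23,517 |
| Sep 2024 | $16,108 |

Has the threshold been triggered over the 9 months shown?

Total declared import value: $29,233 + $3,407 + $23,348 + $39,428 + $8,048 + $15,351 + $15,268 + $23,517 + $16,108 = $173,708.
$173,708 ≤ $180,000, so the threshold is not exceeded.

No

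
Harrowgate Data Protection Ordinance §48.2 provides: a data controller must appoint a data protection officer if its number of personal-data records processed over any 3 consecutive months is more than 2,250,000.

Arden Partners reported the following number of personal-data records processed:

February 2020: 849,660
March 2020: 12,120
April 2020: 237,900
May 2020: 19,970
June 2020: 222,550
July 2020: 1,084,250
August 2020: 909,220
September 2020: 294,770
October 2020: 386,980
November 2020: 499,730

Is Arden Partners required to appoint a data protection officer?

Yes

February 2020–April 2020: 849,660 + 12,120 + 237,900 = 1,099,680 (under)
March 2020–May 2020: 12,120 + 237,900 + 19,970 = 269,990 (under)
April 2020–June 2020: 237,900 + 19,970 + 222,550 = 480,420 (under)
May 2020–July 2020: 19,970 + 222,550 + 1,084,250 = 1,326,770 (under)
June 2020–August 2020: 222,550 + 1,084,250 + 909,220 = 2,216,020 (under)
July 2020–September 2020: 1,084,250 + 909,220 + 294,770 = 2,288,240 (over)
August 2020–October 2020: 909,220 + 294,770 + 386,980 = 1,590,970 (under)
September 2020–November 2020: 294,770 + 386,980 + 499,730 = 1,181,480 (under)
At least one window exceeds 2,250,000.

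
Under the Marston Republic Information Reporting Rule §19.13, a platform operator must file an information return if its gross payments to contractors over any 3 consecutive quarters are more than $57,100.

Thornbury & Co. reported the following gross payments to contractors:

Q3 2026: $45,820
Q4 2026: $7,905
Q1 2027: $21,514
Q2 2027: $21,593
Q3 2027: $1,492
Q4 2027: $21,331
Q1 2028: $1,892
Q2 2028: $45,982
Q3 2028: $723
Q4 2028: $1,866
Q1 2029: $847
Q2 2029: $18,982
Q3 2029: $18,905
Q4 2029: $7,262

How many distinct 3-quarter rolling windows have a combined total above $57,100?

2

Q3 2026–Q1 2027: $45,820 + $7,905 + $21,514 = $75,239 (over)
Q4 2026–Q2 2027: $7,905 + $21,514 + $21,593 = $51,012 (under)
Q1 2027–Q3 2027: $21,514 + $21,593 + $1,492 = $44,599 (under)
Q2 2027–Q4 2027: $21,593 + $1,492 + $21,331 = $44,416 (under)
Q3 2027–Q1 2028: $1,492 + $21,331 + $1,892 = $24,715 (under)
Q4 2027–Q2 2028: $21,331 + $1,892 + $45,982 = $69,205 (over)
Q1 2028–Q3 2028: $1,892 + $45,982 + $723 = $48,597 (under)
Q2 2028–Q4 2028: $45,982 + $723 + $1,866 = $48,571 (under)
Q3 2028–Q1 2029: $723 + $1,866 + $847 = $3,436 (under)
Q4 2028–Q2 2029: $1,866 + $847 + $18,982 = $21,695 (under)
Q1 2029–Q3 2029: $847 + $18,982 + $18,905 = $38,734 (under)
Q2 2029–Q4 2029: $18,982 + $18,905 + $7,262 = $45,149 (under)
2 windows exceed the threshold.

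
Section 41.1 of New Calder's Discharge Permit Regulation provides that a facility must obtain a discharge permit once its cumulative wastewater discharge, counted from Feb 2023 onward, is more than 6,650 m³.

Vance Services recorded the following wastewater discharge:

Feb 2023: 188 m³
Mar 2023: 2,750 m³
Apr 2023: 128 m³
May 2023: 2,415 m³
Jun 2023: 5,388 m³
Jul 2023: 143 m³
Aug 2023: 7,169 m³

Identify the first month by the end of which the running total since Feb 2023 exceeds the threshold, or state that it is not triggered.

Through Feb 2023: 188 m³
Through Mar 2023: 2,938 m³
Through Apr 2023: 3,066 m³
Through May 2023: 5,481 m³
Through Jun 2023: 10,869 m³ ← exceeds threshold

Jun 2023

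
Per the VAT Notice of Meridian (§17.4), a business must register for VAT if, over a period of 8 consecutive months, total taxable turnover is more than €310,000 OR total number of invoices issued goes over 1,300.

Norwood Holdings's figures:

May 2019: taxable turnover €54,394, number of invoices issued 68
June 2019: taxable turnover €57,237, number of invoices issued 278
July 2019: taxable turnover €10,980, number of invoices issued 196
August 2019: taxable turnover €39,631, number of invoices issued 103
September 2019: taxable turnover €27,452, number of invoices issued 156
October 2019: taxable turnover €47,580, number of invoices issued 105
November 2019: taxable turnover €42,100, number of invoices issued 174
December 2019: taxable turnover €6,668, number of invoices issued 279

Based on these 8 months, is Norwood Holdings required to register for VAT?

Total taxable turnover: €54,394 + €57,237 + €10,980 + €39,631 + €27,452 + €47,580 + €42,100 + €6,668 = €286,042 (≤ €310,000).
Total number of invoices issued: 68 + 278 + 196 + 103 + 156 + 105 + 174 + 279 = 1,359 (> 1,300).
The test is 'or': at least one threshold is exceeded.

Yes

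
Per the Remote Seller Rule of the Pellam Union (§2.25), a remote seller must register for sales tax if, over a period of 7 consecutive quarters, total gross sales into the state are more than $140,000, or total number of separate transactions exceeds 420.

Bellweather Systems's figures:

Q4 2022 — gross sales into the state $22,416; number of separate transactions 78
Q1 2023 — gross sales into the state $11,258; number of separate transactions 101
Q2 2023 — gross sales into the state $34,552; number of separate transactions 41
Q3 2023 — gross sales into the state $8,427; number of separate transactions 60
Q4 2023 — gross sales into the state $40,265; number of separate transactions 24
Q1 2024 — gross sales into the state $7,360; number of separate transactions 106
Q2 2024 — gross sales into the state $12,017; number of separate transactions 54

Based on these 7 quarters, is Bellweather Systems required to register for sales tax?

Yes

Total gross sales into the state: $22,416 + $11,258 + $34,552 + $8,427 + $40,265 + $7,360 + $12,017 = $136,295 (≤ $140,000).
Total number of separate transactions: 78 + 101 + 41 + 60 + 24 + 106 + 54 = 464 (> 420).
The test is 'or': at least one threshold is exceeded.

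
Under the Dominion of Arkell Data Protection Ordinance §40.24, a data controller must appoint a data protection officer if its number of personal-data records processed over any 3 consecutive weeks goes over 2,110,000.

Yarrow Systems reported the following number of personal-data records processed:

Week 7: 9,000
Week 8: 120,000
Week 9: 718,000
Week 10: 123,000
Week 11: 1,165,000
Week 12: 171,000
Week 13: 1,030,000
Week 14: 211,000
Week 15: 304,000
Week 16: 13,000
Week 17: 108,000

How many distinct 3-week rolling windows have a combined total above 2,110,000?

1

Week 7–Week 9: 9,000 + 120,000 + 718,000 = 847,000 (under)
Week 8–Week 10: 120,000 + 718,000 + 123,000 = 961,000 (under)
Week 9–Week 11: 718,000 + 123,000 + 1,165,000 = 2,006,000 (under)
Week 10–Week 12: 123,000 + 1,165,000 + 171,000 = 1,459,000 (under)
Week 11–Week 13: 1,165,000 + 171,000 + 1,030,000 = 2,366,000 (over)
Week 12–Week 14: 171,000 + 1,030,000 + 211,000 = 1,412,000 (under)
Week 13–Week 15: 1,030,000 + 211,000 + 304,000 = 1,545,000 (under)
Week 14–Week 16: 211,000 + 304,000 + 13,000 = 528,000 (under)
Week 15–Week 17: 304,000 + 13,000 + 108,000 = 425,000 (under)
1 window exceeds the threshold.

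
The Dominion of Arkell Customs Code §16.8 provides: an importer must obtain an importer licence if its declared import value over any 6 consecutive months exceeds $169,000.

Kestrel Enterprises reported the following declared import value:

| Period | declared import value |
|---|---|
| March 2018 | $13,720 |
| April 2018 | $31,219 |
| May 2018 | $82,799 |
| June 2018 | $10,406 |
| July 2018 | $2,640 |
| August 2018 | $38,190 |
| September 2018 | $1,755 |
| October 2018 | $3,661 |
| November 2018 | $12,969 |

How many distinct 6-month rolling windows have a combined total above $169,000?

March 2018–August 2018: $13,720 + $31,219 + $82,799 + $10,406 + $2,640 + $38,190 = $178,974 (over)
April 2018–September 2018: $31,219 + $82,799 + $10,406 + $2,640 + $38,190 + $1,755 = $167,009 (under)
May 2018–October 2018: $82,799 + $10,406 + $2,640 + $38,190 + $1,755 + $3,661 = $139,451 (under)
June 2018–November 2018: $10,406 + $2,640 + $38,190 + $1,755 + $3,661 + $12,969 = $69,621 (under)
1 window exceeds the threshold.

1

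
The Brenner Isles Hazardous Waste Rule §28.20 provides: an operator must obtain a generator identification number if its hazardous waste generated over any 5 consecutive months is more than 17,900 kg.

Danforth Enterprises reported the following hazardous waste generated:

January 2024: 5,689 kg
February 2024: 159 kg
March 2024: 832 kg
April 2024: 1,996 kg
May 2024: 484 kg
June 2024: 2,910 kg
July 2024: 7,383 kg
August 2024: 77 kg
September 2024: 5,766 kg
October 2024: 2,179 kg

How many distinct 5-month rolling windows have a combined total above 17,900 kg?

January 2024–May 2024: 5,689 kg + 159 kg + 832 kg + 1,996 kg + 484 kg = 9,160 kg (under)
February 2024–June 2024: 159 kg + 832 kg + 1,996 kg + 484 kg + 2,910 kg = 6,381 kg (under)
March 2024–July 2024: 832 kg + 1,996 kg + 484 kg + 2,910 kg + 7,383 kg = 13,605 kg (under)
April 2024–August 2024: 1,996 kg + 484 kg + 2,910 kg + 7,383 kg + 77 kg = 12,850 kg (under)
May 2024–September 2024: 484 kg + 2,910 kg + 7,383 kg + 77 kg + 5,766 kg = 16,620 kg (under)
June 2024–October 2024: 2,910 kg + 7,383 kg + 77 kg + 5,766 kg + 2,179 kg = 18,315 kg (over)
1 window exceeds the threshold.

1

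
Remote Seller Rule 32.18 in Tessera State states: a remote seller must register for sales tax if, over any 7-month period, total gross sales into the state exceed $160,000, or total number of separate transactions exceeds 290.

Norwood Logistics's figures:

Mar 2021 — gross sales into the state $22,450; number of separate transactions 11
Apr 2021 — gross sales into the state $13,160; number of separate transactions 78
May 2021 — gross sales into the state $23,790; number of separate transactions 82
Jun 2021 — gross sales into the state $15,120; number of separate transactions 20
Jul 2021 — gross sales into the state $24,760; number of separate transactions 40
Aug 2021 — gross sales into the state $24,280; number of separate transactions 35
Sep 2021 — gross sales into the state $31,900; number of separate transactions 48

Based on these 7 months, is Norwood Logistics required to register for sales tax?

Total gross sales into the state: $22,450 + $13,160 + $23,790 + $15,120 + $24,760 + $24,280 + $31,900 = $155,460 (≤ $160,000).
Total number of separate transactions: 11 + 78 + 82 + 20 + 40 + 35 + 48 = 314 (> 290).
The test is 'or': at least one threshold is exceeded.

Yes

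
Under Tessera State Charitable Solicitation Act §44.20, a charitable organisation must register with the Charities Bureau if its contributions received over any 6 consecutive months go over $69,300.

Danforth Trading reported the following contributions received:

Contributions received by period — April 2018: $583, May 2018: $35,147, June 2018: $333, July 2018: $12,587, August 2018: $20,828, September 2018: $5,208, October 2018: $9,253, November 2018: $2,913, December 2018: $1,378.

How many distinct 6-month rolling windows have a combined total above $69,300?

April 2018–September 2018: $583 + $35,147 + $333 + $12,587 + $20,828 + $5,208 = $74,686 (over)
May 2018–October 2018: $35,147 + $333 + $12,587 + $20,828 + $5,208 + $9,253 = $83,356 (over)
June 2018–November 2018: $333 + $12,587 + $20,828 + $5,208 + $9,253 + $2,913 = $51,122 (under)
July 2018–December 2018: $12,587 + $20,828 + $5,208 + $9,253 + $2,913 + $1,378 = $52,167 (under)
2 windows exceed the threshold.

2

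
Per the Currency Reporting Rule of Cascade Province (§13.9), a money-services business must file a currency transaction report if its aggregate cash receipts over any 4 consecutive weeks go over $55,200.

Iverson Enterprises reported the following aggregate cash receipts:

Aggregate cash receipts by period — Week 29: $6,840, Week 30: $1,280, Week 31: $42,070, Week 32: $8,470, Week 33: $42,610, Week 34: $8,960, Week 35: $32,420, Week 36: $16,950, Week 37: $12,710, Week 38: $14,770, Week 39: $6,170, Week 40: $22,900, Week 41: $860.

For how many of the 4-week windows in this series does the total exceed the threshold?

Week 29–Week 32: $6,840 + $1,280 + $42,070 + $8,470 = $58,660 (over)
Week 30–Week 33: $1,280 + $42,070 + $8,470 + $42,610 = $94,430 (over)
Week 31–Week 34: $42,070 + $8,470 + $42,610 + $8,960 = $102,110 (over)
Week 32–Week 35: $8,470 + $42,610 + $8,960 + $32,420 = $92,460 (over)
Week 33–Week 36: $42,610 + $8,960 + $32,420 + $16,950 = $100,940 (over)
Week 34–Week 37: $8,960 + $32,420 + $16,950 + $12,710 = $71,040 (over)
Week 35–Week 38: $32,420 + $16,950 + $12,710 + $14,770 = $76,850 (over)
Week 36–Week 39: $16,950 + $12,710 + $14,770 + $6,170 = $50,600 (under)
Week 37–Week 40: $12,710 + $14,770 + $6,170 + $22,900 = $56,550 (over)
Week 38–Week 41: $14,770 + $6,170 + $22,900 + $860 = $44,700 (under)
8 windows exceed the threshold.

8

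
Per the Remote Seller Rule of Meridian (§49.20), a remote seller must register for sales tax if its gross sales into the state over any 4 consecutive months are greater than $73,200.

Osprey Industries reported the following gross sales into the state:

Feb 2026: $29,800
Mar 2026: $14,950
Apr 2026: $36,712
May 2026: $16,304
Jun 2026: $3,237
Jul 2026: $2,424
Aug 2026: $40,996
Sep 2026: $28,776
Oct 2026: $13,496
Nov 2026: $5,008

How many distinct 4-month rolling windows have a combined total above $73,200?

4

Feb 2026–May 2026: $29,800 + $14,950 + $36,712 + $16,304 = $97,766 (over)
Mar 2026–Jun 2026: $14,950 + $36,712 + $16,304 + $3,237 = $71,203 (under)
Apr 2026–Jul 2026: $36,712 + $16,304 + $3,237 + $2,424 = $58,677 (under)
May 2026–Aug 2026: $16,304 + $3,237 + $2,424 + $40,996 = $62,961 (under)
Jun 2026–Sep 2026: $3,237 + $2,424 + $40,996 + $28,776 = $75,433 (over)
Jul 2026–Oct 2026: $2,424 + $40,996 + $28,776 + $13,496 = $85,692 (over)
Aug 2026–Nov 2026: $40,996 + $28,776 + $13,496 + $5,008 = $88,276 (over)
4 windows exceed the threshold.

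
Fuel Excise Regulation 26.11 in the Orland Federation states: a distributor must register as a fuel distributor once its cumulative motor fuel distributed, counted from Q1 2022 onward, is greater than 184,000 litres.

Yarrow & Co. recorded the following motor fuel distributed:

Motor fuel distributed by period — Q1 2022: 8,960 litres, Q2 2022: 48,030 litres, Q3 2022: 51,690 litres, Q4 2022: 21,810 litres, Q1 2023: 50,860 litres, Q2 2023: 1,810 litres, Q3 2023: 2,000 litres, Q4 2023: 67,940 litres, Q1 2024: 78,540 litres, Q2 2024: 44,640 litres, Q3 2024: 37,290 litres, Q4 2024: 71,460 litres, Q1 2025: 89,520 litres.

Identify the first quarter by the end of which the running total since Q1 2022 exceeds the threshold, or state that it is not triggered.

Q3 2023

Through Q1 2022: 8,960 litres
Through Q2 2022: 56,990 litres
Through Q3 2022: 108,680 litres
Through Q4 2022: 130,490 litres
Through Q1 2023: 181,350 litres
Through Q2 2023: 183,160 litres
Through Q3 2023: 185,160 litres ← exceeds threshold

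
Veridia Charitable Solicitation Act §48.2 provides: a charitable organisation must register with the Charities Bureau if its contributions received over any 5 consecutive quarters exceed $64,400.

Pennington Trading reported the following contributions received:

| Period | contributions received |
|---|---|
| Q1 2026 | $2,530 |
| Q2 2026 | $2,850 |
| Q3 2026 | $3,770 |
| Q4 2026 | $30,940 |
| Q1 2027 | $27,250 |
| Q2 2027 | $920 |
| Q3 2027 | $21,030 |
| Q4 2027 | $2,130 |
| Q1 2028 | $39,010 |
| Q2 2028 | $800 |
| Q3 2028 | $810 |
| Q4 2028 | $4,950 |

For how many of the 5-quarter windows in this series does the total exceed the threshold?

5

Q1 2026–Q1 2027: $2,530 + $2,850 + $3,770 + $30,940 + $27,250 = $67,340 (over)
Q2 2026–Q2 2027: $2,850 + $3,770 + $30,940 + $27,250 + $920 = $65,730 (over)
Q3 2026–Q3 2027: $3,770 + $30,940 + $27,250 + $920 + $21,030 = $83,910 (over)
Q4 2026–Q4 2027: $30,940 + $27,250 + $920 + $21,030 + $2,130 = $82,270 (over)
Q1 2027–Q1 2028: $27,250 + $920 + $21,030 + $2,130 + $39,010 = $90,340 (over)
Q2 2027–Q2 2028: $920 + $21,030 + $2,130 + $39,010 + $800 = $63,890 (under)
Q3 2027–Q3 2028: $21,030 + $2,130 + $39,010 + $800 + $810 = $63,780 (under)
Q4 2027–Q4 2028: $2,130 + $39,010 + $800 + $810 + $4,950 = $47,700 (under)
5 windows exceed the threshold.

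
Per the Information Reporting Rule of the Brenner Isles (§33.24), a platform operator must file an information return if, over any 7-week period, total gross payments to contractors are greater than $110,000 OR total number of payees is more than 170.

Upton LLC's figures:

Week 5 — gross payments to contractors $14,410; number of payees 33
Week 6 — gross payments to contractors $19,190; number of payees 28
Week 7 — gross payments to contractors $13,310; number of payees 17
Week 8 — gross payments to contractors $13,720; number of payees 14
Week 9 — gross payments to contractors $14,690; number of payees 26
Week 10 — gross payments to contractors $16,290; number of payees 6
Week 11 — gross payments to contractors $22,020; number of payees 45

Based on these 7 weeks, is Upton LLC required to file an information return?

Total gross payments to contractors: $14,410 + $19,190 + $13,310 + $13,720 + $14,690 + $16,290 + $22,020 = $113,630 (> $110,000).
Total number of payees: 33 + 28 + 17 + 14 + 26 + 6 + 45 = 169 (≤ 170).
The test is 'or': at least one threshold is exceeded.

Yes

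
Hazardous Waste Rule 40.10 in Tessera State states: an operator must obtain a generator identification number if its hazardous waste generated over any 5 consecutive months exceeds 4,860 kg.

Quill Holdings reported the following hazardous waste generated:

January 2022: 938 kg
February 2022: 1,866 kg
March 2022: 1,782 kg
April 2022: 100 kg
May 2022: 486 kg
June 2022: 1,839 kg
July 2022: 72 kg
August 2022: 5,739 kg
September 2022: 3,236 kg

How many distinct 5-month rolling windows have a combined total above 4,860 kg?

January 2022–May 2022: 938 kg + 1,866 kg + 1,782 kg + 100 kg + 486 kg = 5,172 kg (over)
February 2022–June 2022: 1,866 kg + 1,782 kg + 100 kg + 486 kg + 1,839 kg = 6,073 kg (over)
March 2022–July 2022: 1,782 kg + 100 kg + 486 kg + 1,839 kg + 72 kg = 4,279 kg (under)
April 2022–August 2022: 100 kg + 486 kg + 1,839 kg + 72 kg + 5,739 kg = 8,236 kg (over)
May 2022–September 2022: 486 kg + 1,839 kg + 72 kg + 5,739 kg + 3,236 kg = 11,372 kg (over)
4 windows exceed the threshold.

4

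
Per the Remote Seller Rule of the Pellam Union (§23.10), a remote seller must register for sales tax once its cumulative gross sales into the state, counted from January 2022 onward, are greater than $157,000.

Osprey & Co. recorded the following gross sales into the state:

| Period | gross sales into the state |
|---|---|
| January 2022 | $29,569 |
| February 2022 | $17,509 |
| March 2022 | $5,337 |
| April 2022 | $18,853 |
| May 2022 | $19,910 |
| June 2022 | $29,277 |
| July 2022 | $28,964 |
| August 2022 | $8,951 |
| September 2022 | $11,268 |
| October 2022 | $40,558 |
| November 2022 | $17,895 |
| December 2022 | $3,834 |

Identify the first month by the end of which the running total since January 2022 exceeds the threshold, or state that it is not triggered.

Through January 2022: $29,569
Through February 2022: $47,078
Through March 2022: $52,415
Through April 2022: $71,268
Through May 2022: $91,178
Through June 2022: $120,455
Through July 2022: $149,419
Through August 2022: $158,370 ← exceeds threshold

August 2022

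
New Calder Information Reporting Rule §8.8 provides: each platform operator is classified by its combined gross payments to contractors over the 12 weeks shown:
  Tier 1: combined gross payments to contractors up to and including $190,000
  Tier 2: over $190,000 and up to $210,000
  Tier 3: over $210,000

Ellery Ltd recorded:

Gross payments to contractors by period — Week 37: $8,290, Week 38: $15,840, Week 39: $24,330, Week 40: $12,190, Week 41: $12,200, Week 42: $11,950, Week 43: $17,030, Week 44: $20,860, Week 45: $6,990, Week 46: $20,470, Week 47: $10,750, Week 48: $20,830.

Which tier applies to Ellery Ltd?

Combined gross payments to contractors: $8,290 + $15,840 + $24,330 + $12,190 + $12,200 + $11,950 + $17,030 + $20,860 + $6,990 + $20,470 + $10,750 + $20,830 = $181,730.
$181,730 ≤ $190,000, so Tier 1 applies.

Tier 1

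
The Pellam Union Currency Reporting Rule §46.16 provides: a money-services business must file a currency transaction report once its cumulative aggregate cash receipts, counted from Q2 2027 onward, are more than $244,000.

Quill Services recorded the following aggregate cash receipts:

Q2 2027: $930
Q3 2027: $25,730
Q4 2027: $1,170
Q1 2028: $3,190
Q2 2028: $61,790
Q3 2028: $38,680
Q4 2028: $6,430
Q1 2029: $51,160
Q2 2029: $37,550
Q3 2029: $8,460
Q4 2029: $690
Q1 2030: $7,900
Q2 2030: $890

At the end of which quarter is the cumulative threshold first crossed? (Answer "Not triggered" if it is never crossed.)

Through Q2 2027: $930
Through Q3 2027: $26,660
Through Q4 2027: $27,830
Through Q1 2028: $31,020
Through Q2 2028: $92,810
Through Q3 2028: $131,490
Through Q4 2028: $137,920
Through Q1 2029: $189,080
Through Q2 2029: $226,630
Through Q3 2029: $235,090
Through Q4 2029: $235,780
Through Q1 2030: $243,680
Through Q2 2030: $244,570 ← exceeds threshold

Q2 2030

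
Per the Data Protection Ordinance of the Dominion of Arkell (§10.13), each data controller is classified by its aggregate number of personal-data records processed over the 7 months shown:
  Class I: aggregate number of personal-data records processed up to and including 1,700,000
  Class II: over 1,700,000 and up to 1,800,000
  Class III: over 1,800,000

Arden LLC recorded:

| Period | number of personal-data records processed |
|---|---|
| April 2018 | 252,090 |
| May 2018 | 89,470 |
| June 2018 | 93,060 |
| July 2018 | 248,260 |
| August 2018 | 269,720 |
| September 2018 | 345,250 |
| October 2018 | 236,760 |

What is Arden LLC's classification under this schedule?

Aggregate number of personal-data records processed: 252,090 + 89,470 + 93,060 + 248,260 + 269,720 + 345,250 + 236,760 = 1,534,610.
1,534,610 ≤ 1,700,000, so Class I applies.

Class I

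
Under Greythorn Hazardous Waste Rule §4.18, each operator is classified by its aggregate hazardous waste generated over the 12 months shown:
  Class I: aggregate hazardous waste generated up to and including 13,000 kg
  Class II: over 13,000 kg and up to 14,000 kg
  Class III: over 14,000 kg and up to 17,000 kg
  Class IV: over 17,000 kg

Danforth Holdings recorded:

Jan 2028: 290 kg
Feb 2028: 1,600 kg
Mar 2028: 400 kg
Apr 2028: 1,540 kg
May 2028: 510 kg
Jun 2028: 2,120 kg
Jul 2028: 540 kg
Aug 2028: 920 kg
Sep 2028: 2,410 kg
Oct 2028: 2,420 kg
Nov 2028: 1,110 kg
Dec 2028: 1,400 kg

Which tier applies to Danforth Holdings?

Aggregate hazardous waste generated: 290 kg + 1,600 kg + 400 kg + 1,540 kg + 510 kg + 2,120 kg + 540 kg + 920 kg + 2,410 kg + 2,420 kg + 1,110 kg + 1,400 kg = 15,260 kg.
14,000 kg < 15,260 kg ≤ 17,000 kg, so Class III applies.

Class III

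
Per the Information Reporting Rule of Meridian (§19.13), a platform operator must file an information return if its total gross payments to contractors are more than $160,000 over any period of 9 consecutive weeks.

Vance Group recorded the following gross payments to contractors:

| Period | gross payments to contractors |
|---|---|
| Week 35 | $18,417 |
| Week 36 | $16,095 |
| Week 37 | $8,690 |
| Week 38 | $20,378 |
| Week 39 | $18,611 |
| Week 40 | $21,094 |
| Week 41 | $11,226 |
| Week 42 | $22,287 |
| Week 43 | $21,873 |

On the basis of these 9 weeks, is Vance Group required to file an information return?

Total gross payments to contractors: $18,417 + $16,095 + $8,690 + $20,378 + $18,611 + $21,094 + $11,226 + $22,287 + $21,873 = $158,671.
$158,671 ≤ $160,000, so the threshold is not exceeded.

No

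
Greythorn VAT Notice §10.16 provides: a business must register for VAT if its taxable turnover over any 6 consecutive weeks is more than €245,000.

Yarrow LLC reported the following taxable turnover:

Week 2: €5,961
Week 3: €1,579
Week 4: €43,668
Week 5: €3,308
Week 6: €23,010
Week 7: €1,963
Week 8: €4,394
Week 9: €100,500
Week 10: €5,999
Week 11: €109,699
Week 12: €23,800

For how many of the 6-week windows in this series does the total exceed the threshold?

Week 2–Week 7: €5,961 + €1,579 + €43,668 + €3,308 + €23,010 + €1,963 = €79,489 (under)
Week 3–Week 8: €1,579 + €43,668 + €3,308 + €23,010 + €1,963 + €4,394 = €77,922 (under)
Week 4–Week 9: €43,668 + €3,308 + €23,010 + €1,963 + €4,394 + €100,500 = €176,843 (under)
Week 5–Week 10: €3,308 + €23,010 + €1,963 + €4,394 + €100,500 + €5,999 = €139,174 (under)
Week 6–Week 11: €23,010 + €1,963 + €4,394 + €100,500 + €5,999 + €109,699 = €245,565 (over)
Week 7–Week 12: €1,963 + €4,394 + €100,500 + €5,999 + €109,699 + €23,800 = €246,355 (over)
2 windows exceed the threshold.

2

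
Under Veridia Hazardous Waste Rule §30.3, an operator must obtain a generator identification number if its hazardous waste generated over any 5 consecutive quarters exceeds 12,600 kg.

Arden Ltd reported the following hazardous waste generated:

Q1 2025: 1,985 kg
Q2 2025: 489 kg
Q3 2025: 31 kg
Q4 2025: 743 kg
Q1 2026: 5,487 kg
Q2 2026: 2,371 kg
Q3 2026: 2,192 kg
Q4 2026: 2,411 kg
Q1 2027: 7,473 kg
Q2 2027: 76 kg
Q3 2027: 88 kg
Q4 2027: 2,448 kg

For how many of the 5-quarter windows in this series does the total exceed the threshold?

3

Q1 2025–Q1 2026: 1,985 kg + 489 kg + 31 kg + 743 kg + 5,487 kg = 8,735 kg (under)
Q2 2025–Q2 2026: 489 kg + 31 kg + 743 kg + 5,487 kg + 2,371 kg = 9,121 kg (under)
Q3 2025–Q3 2026: 31 kg + 743 kg + 5,487 kg + 2,371 kg + 2,192 kg = 10,824 kg (under)
Q4 2025–Q4 2026: 743 kg + 5,487 kg + 2,371 kg + 2,192 kg + 2,411 kg = 13,204 kg (over)
Q1 2026–Q1 2027: 5,487 kg + 2,371 kg + 2,192 kg + 2,411 kg + 7,473 kg = 19,934 kg (over)
Q2 2026–Q2 2027: 2,371 kg + 2,192 kg + 2,411 kg + 7,473 kg + 76 kg = 14,523 kg (over)
Q3 2026–Q3 2027: 2,192 kg + 2,411 kg + 7,473 kg + 76 kg + 88 kg = 12,240 kg (under)
Q4 2026–Q4 2027: 2,411 kg + 7,473 kg + 76 kg + 88 kg + 2,448 kg = 12,496 kg (under)
3 windows exceed the threshold.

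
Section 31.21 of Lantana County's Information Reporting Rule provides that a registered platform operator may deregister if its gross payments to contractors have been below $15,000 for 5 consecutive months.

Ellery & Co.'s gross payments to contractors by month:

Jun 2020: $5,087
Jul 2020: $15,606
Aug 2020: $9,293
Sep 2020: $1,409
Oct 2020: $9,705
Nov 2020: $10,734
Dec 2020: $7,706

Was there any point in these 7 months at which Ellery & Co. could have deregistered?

Months below $15,000: Jun 2020, Aug 2020, Sep 2020, Oct 2020, Nov 2020, Dec 2020.
Longest run of consecutive months below the threshold: 5.
5 ≥ 5, so Ellery & Co. became eligible.

Yes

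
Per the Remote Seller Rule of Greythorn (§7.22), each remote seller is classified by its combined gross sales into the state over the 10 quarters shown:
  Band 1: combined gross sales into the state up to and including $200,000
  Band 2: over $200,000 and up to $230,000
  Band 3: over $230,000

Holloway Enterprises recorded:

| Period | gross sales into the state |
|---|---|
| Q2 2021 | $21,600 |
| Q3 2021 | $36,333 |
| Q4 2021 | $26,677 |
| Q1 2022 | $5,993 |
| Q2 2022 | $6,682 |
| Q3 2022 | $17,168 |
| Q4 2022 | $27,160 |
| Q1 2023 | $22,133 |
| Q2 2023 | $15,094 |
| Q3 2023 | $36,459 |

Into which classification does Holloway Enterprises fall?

Band 2

Combined gross sales into the state: $21,600 + $36,333 + $26,677 + $5,993 + $6,682 + $17,168 + $27,160 + $22,133 + $15,094 + $36,459 = $215,299.
$200,000 < $215,299 ≤ $230,000, so Band 2 applies.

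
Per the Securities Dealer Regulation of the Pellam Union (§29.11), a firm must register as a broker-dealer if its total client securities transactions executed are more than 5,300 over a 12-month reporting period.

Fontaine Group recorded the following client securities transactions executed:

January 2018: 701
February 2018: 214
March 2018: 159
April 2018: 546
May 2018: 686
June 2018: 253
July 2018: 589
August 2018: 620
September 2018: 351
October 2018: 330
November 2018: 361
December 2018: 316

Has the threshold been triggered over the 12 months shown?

No

Total client securities transactions executed: 701 + 214 + 159 + 546 + 686 + 253 + 589 + 620 + 351 + 330 + 361 + 316 = 5,126.
5,126 ≤ 5,300, so the threshold is not exceeded.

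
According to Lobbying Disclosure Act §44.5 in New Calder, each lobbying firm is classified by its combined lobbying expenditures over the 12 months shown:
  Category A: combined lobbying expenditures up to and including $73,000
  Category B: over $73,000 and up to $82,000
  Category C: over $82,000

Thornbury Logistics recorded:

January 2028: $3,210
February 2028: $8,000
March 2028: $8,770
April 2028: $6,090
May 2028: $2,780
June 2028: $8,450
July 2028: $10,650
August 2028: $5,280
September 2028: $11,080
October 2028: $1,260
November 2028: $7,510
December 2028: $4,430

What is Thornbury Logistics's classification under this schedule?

Category B

Combined lobbying expenditures: $3,210 + $8,000 + $8,770 + $6,090 + $2,780 + $8,450 + $10,650 + $5,280 + $11,080 + $1,260 + $7,510 + $4,430 = $77,510.
$73,000 < $77,510 ≤ $82,000, so Category B applies.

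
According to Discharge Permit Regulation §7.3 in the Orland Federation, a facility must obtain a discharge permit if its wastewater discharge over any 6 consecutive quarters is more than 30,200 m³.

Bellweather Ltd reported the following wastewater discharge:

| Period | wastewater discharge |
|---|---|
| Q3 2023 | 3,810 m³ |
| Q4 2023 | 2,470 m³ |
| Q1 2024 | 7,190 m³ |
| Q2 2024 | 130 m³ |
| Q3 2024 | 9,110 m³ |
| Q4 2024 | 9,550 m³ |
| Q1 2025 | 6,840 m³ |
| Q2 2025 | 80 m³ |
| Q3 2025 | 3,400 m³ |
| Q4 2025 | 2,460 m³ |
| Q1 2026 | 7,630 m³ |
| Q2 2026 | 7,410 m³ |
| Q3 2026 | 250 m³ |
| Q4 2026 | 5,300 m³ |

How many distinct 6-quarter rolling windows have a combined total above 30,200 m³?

Q3 2023–Q4 2024: 3,810 m³ + 2,470 m³ + 7,190 m³ + 130 m³ + 9,110 m³ + 9,550 m³ = 32,260 m³ (over)
Q4 2023–Q1 2025: 2,470 m³ + 7,190 m³ + 130 m³ + 9,110 m³ + 9,550 m³ + 6,840 m³ = 35,290 m³ (over)
Q1 2024–Q2 2025: 7,190 m³ + 130 m³ + 9,110 m³ + 9,550 m³ + 6,840 m³ + 80 m³ = 32,900 m³ (over)
Q2 2024–Q3 2025: 130 m³ + 9,110 m³ + 9,550 m³ + 6,840 m³ + 80 m³ + 3,400 m³ = 29,110 m³ (under)
Q3 2024–Q4 2025: 9,110 m³ + 9,550 m³ + 6,840 m³ + 80 m³ + 3,400 m³ + 2,460 m³ = 31,440 m³ (over)
Q4 2024–Q1 2026: 9,550 m³ + 6,840 m³ + 80 m³ + 3,400 m³ + 2,460 m³ + 7,630 m³ = 29,960 m³ (under)
Q1 2025–Q2 2026: 6,840 m³ + 80 m³ + 3,400 m³ + 2,460 m³ + 7,630 m³ + 7,410 m³ = 27,820 m³ (under)
Q2 2025–Q3 2026: 80 m³ + 3,400 m³ + 2,460 m³ + 7,630 m³ + 7,410 m³ + 250 m³ = 21,230 m³ (under)
Q3 2025–Q4 2026: 3,400 m³ + 2,460 m³ + 7,630 m³ + 7,410 m³ + 250 m³ + 5,300 m³ = 26,450 m³ (under)
4 windows exceed the threshold.

4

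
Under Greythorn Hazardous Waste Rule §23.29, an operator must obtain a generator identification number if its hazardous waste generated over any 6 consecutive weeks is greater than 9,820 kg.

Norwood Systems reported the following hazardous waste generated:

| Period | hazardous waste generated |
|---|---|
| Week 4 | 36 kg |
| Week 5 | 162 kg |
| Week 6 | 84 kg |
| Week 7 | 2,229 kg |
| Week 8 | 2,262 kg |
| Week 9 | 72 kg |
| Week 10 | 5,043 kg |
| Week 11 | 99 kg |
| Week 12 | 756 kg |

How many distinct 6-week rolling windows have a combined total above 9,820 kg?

2

Week 4–Week 9: 36 kg + 162 kg + 84 kg + 2,229 kg + 2,262 kg + 72 kg = 4,845 kg (under)
Week 5–Week 10: 162 kg + 84 kg + 2,229 kg + 2,262 kg + 72 kg + 5,043 kg = 9,852 kg (over)
Week 6–Week 11: 84 kg + 2,229 kg + 2,262 kg + 72 kg + 5,043 kg + 99 kg = 9,789 kg (under)
Week 7–Week 12: 2,229 kg + 2,262 kg + 72 kg + 5,043 kg + 99 kg + 756 kg = 10,461 kg (over)
2 windows exceed the threshold.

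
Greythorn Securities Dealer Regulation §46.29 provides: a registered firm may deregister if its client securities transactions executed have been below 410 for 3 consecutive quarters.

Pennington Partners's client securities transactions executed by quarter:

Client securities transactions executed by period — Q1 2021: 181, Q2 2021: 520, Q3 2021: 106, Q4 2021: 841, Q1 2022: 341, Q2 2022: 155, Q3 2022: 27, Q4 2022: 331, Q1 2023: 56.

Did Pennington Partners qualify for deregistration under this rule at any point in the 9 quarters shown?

Yes

Quarters below 410: Q1 2021, Q3 2021, Q1 2022, Q2 2022, Q3 2022, Q4 2022, Q1 2023.
Longest run of consecutive quarters below the threshold: 5.
5 ≥ 3, so Pennington Partners became eligible.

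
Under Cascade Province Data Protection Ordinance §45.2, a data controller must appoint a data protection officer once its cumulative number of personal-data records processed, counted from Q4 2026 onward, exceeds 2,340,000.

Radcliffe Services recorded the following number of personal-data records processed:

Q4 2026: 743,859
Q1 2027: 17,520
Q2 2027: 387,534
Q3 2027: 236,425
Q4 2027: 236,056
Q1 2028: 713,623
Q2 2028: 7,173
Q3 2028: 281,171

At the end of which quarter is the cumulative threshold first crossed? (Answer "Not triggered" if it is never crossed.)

Q2 2028

Through Q4 2026: 743,859
Through Q1 2027: 761,379
Through Q2 2027: 1,148,913
Through Q3 2027: 1,385,338
Through Q4 2027: 1,621,394
Through Q1 2028: 2,335,017
Through Q2 2028: 2,342,190 ← exceeds threshold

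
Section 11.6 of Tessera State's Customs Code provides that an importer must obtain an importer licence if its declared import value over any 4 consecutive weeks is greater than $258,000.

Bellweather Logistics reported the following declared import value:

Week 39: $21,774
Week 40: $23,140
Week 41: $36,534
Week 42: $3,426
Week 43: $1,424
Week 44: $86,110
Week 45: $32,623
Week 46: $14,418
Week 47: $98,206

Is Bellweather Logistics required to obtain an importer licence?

Week 39–Week 42: $21,774 + $23,140 + $36,534 + $3,426 = $84,874 (under)
Week 40–Week 43: $23,140 + $36,534 + $3,426 + $1,424 = $64,524 (under)
Week 41–Week 44: $36,534 + $3,426 + $1,424 + $86,110 = $127,494 (under)
Week 42–Week 45: $3,426 + $1,424 + $86,110 + $32,623 = $123,583 (under)
Week 43–Week 46: $1,424 + $86,110 + $32,623 + $14,418 = $134,575 (under)
Week 44–Week 47: $86,110 + $32,623 + $14,418 + $98,206 = $231,357 (under)
No window exceeds $258,000.

No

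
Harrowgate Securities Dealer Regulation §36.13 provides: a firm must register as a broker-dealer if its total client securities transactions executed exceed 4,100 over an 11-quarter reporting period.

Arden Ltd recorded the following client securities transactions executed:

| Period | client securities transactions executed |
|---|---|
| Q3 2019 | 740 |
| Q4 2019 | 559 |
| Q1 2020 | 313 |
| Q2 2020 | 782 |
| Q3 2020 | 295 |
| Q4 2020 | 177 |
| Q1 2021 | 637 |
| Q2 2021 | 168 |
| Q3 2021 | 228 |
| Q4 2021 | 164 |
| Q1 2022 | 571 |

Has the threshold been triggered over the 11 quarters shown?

Total client securities transactions executed: 740 + 559 + 313 + 782 + 295 + 177 + 637 + 168 + 228 + 164 + 571 = 4,634.
4,634 > 4,100, so the threshold is exceeded.

Yes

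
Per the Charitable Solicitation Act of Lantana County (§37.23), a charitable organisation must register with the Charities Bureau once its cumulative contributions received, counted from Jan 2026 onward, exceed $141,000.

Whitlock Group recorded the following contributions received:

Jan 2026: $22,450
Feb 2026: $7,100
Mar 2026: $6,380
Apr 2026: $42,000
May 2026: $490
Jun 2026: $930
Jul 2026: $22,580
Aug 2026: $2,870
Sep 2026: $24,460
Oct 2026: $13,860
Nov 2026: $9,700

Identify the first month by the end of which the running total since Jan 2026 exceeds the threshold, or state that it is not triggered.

Through Jan 2026: $22,450
Through Feb 2026: $29,550
Through Mar 2026: $35,930
Through Apr 2026: $77,930
Through May 2026: $78,420
Through Jun 2026: $79,350
Through Jul 2026: $101,930
Through Aug 2026: $104,800
Through Sep 2026: $129,260
Through Oct 2026: $143,120 ← exceeds threshold

Oct 2026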